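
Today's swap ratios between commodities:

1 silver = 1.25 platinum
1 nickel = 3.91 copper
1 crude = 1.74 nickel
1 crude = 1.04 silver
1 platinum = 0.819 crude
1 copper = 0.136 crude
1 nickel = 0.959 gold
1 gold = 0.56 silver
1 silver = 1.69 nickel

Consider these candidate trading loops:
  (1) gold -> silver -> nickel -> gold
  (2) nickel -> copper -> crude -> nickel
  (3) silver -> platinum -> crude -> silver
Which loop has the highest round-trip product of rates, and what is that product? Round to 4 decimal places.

1.0647

(1) 0.56 × 1.69 × 0.959 = 0.90760
(2) 3.91 × 0.136 × 1.74 = 0.92526
(3) 1.25 × 0.819 × 1.04 = 1.06470
Highest is cycle (3) at 1.0647 (>1, arbitrage).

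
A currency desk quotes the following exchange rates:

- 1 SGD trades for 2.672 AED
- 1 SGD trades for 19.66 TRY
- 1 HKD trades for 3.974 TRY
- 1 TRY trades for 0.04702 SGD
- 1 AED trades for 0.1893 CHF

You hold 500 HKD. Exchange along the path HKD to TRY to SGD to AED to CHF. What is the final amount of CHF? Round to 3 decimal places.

500 HKD × 3.974 = 1987 TRY
1987 TRY × 0.04702 = 93.42874 SGD
93.42874 SGD × 2.672 = 249.64159328 AED
249.64159328 AED × 0.1893 = 47.257153607904 CHF

47.257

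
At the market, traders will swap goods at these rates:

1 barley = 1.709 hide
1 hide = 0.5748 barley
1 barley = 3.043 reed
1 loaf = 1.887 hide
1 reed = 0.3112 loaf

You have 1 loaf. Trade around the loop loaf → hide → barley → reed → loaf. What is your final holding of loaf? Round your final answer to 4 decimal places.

1.0271

1 loaf × 1.887 = 1.887 hide
1.887 hide × 0.5748 = 1.0846476 barley
1.0846476 barley × 3.043 = 3.3005826468 reed
3.3005826468 reed × 0.3112 = 1.02714131968416 loaf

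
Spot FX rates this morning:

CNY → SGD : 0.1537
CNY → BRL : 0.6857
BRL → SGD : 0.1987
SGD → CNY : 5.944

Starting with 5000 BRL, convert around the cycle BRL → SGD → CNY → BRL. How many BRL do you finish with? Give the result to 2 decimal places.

5000 BRL × 0.1987 = 993.5 SGD
993.5 SGD × 5.944 = 5905.364 CNY
5905.364 CNY × 0.6857 = 4049.3080948 BRL

4049.31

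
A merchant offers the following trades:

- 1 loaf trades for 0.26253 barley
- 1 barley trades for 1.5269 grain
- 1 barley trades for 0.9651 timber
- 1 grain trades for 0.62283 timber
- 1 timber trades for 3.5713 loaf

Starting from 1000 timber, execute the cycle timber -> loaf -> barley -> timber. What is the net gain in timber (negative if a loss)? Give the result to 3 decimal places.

-95.148

1000 timber × 3.5713 = 3571.3 loaf
3571.3 loaf × 0.26253 = 937.573389 barley
937.573389 barley × 0.9651 = 904.8520777239 timber
Net change: 904.8520777239 − 1000 = -95.1479222761 timber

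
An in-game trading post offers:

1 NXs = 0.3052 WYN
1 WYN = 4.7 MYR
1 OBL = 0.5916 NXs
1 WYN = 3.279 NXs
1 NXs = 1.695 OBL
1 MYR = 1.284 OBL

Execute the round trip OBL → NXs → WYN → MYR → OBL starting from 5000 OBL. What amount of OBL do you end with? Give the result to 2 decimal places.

5448.11

5000 OBL × 0.5916 = 2958 NXs
2958 NXs × 0.3052 = 902.7816 WYN
902.7816 WYN × 4.7 = 4243.07352 MYR
4243.07352 MYR × 1.284 = 5448.10639968 OBL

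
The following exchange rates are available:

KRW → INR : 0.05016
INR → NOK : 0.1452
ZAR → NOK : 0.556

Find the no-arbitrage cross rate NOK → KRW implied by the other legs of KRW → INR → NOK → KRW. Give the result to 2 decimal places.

137.30

Known legs of the cycle: 0.05016 × 0.1452 = 0.007283232
For no arbitrage the full-cycle product must be 1, so the missing rate is 1 / 0.007283232 ≈ 137.3017.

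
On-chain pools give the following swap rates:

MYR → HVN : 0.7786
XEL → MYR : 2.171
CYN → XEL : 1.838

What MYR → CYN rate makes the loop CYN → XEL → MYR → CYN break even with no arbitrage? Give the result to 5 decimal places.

0.25061

Known legs of the cycle: 1.838 × 2.171 = 3.990298
For no arbitrage the full-cycle product must be 1, so the missing rate is 1 / 3.990298 ≈ 0.2506078.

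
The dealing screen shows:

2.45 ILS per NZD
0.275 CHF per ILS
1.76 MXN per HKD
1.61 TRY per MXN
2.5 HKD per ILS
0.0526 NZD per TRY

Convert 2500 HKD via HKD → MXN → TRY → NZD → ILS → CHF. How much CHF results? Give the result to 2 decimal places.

2500 HKD × 1.76 = 4400 MXN
4400 MXN × 1.61 = 7084 TRY
7084 TRY × 0.0526 = 372.6184 NZD
372.6184 NZD × 2.45 = 912.91508 ILS
912.91508 ILS × 0.275 = 251.051647 CHF

251.05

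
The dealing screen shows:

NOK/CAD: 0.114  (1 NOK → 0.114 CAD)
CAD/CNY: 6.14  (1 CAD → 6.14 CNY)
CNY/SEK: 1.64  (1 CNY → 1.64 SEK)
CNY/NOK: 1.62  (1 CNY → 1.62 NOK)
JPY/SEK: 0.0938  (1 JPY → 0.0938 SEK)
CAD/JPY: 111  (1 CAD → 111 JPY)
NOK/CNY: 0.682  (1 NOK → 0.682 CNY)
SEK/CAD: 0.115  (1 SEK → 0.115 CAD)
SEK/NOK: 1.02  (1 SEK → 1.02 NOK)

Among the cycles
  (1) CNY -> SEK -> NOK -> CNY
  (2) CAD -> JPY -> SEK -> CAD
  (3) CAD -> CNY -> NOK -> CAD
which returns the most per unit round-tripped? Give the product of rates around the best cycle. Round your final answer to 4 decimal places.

1.1974

(1) 1.64 × 1.02 × 0.682 = 1.14085
(2) 111 × 0.0938 × 0.115 = 1.19736
(3) 6.14 × 1.62 × 0.114 = 1.13394
Highest is cycle (2) at 1.1974 (>1, arbitrage).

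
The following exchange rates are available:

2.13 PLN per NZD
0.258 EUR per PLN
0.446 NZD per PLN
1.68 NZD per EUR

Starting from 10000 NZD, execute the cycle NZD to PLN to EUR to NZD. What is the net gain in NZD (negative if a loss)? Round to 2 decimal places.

10000 NZD × 2.13 = 21300 PLN
21300 PLN × 0.258 = 5495.4 EUR
5495.4 EUR × 1.68 = 9232.272 NZD
Net change: 9232.272 − 10000 = -767.728 NZD

-767.73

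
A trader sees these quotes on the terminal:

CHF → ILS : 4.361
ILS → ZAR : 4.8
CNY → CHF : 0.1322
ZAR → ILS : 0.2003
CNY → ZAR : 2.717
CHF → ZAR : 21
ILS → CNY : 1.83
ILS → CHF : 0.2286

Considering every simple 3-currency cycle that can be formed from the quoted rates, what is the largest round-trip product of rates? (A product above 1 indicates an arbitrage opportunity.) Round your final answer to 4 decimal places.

ILS→CNY→CHF→ILS: 1.83 × 0.1322 × 4.361 = 1.05504
ILS→CNY→ZAR→ILS: 1.83 × 2.717 × 0.2003 = 0.99591
ILS→CHF→ZAR→ILS: 0.2286 × 21 × 0.2003 = 0.96156
Maximum is ILS→CNY→CHF→ILS at 1.0550; arbitrage exists.

1.0550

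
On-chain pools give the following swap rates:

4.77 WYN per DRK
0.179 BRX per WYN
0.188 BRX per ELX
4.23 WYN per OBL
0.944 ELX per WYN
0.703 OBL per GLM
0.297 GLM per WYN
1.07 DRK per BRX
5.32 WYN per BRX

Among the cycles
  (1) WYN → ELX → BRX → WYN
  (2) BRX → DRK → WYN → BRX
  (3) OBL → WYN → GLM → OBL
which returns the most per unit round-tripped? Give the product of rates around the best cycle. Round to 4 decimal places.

(1) 0.944 × 0.188 × 5.32 = 0.94415
(2) 1.07 × 4.77 × 0.179 = 0.91360
(3) 4.23 × 0.297 × 0.703 = 0.88319
Highest is cycle (1) at 0.9442 (≤1, no arbitrage).

0.9442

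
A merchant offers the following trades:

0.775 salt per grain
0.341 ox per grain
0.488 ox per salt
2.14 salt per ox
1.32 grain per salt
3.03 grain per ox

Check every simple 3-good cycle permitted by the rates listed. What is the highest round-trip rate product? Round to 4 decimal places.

1.1459

grain→salt→ox→grain: 0.775 × 0.488 × 3.03 = 1.14595
grain→ox→salt→grain: 0.341 × 2.14 × 1.32 = 0.96326
Maximum is grain→salt→ox→grain at 1.1459; arbitrage exists.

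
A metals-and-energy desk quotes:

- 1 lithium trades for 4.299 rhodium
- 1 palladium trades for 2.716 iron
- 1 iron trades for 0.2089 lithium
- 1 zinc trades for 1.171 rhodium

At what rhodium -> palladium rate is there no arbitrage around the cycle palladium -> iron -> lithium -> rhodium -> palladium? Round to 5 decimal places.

0.40998

Known legs of the cycle: 2.716 × 0.2089 × 4.299 = 2.4391339476
For no arbitrage the full-cycle product must be 1, so the missing rate is 1 / 2.4391339476 ≈ 0.4099816.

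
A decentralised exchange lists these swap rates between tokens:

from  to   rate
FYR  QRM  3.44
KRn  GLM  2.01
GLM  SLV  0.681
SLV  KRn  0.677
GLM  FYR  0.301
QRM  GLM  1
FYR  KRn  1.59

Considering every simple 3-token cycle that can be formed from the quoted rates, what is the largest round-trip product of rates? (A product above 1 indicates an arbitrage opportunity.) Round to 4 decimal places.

GLM→FYR→QRM→GLM: 0.301 × 3.44 × 1 = 1.03544
GLM→FYR→KRn→GLM: 0.301 × 1.59 × 2.01 = 0.96197
GLM→SLV→KRn→GLM: 0.681 × 0.677 × 2.01 = 0.92668
Maximum is GLM→FYR→QRM→GLM at 1.0354; arbitrage exists.

1.0354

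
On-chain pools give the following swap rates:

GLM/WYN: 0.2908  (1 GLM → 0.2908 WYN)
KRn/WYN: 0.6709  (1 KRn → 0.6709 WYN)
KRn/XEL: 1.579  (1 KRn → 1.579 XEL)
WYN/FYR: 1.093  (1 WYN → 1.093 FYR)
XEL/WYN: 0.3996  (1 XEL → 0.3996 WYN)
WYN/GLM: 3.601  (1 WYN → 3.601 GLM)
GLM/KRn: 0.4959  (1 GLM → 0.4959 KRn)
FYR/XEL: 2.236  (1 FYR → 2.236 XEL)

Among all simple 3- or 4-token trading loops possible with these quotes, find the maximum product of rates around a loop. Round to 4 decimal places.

WYN→GLM→KRn→WYN: 3.601 × 0.4959 × 0.6709 = 1.19805
XEL→WYN→GLM→KRn→XEL: 0.3996 × 3.601 × 0.4959 × 1.579 = 1.12674
XEL→WYN→FYR→XEL: 0.3996 × 1.093 × 2.236 = 0.97660
Maximum is WYN→GLM→KRn→WYN at 1.1981; arbitrage exists.

1.1981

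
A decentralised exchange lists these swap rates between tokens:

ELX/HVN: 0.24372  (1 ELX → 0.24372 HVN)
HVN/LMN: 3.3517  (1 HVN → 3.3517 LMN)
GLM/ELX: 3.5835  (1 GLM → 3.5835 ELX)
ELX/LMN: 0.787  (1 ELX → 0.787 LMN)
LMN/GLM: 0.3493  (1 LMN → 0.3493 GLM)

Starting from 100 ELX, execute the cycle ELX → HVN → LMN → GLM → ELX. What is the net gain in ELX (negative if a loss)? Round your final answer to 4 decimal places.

100 ELX × 0.24372 = 24.372 HVN
24.372 HVN × 3.3517 = 81.6876324 LMN
81.6876324 LMN × 0.3493 = 28.53348999732 GLM
28.53348999732 GLM × 3.5835 = 102.24976140539622 ELX
Net change: 102.24976140539622 − 100 = 2.24976140539622 ELX

2.2498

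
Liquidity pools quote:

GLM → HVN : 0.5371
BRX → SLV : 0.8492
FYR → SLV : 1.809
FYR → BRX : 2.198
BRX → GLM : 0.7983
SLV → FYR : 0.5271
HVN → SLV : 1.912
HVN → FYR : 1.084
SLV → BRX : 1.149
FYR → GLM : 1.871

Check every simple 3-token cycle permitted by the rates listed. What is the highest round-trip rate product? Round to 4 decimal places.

FYR→GLM→HVN→FYR: 1.871 × 0.5371 × 1.084 = 1.08933
FYR→BRX→SLV→FYR: 2.198 × 0.8492 × 0.5271 = 0.98385
Maximum is FYR→GLM→HVN→FYR at 1.0893; arbitrage exists.

1.0893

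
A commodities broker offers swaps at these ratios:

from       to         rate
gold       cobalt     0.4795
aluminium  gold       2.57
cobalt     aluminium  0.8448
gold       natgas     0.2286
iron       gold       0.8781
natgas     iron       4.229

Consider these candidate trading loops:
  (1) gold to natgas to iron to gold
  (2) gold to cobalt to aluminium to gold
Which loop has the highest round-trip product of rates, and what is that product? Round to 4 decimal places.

(1) 0.2286 × 4.229 × 0.8781 = 0.84890
(2) 0.4795 × 0.8448 × 2.57 = 1.04106
Highest is cycle (2) at 1.0411 (>1, arbitrage).

1.0411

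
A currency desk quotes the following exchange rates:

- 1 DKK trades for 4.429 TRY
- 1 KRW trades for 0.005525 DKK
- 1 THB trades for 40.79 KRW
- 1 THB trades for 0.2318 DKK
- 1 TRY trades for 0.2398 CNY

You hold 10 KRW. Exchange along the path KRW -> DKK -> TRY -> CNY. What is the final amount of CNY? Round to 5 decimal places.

10 KRW × 0.005525 = 0.05525 DKK
0.05525 DKK × 4.429 = 0.24470225 TRY
0.24470225 TRY × 0.2398 = 0.05867959955 CNY

0.05868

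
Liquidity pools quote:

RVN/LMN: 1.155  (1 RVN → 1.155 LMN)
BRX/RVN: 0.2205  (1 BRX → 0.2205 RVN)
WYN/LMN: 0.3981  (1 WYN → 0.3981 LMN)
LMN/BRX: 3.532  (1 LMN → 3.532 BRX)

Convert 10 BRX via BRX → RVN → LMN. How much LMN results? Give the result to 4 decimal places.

2.5468

10 BRX × 0.2205 = 2.205 RVN
2.205 RVN × 1.155 = 2.546775 LMN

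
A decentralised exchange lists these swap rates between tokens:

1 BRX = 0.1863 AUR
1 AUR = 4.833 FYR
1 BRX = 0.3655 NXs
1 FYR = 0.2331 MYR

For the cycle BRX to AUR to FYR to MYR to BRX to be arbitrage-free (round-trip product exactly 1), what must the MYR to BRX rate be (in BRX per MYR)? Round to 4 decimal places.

4.7646

Known legs of the cycle: 0.1863 × 4.833 × 0.2331 = 0.20988041949
For no arbitrage the full-cycle product must be 1, so the missing rate is 1 / 0.20988041949 ≈ 4.764618.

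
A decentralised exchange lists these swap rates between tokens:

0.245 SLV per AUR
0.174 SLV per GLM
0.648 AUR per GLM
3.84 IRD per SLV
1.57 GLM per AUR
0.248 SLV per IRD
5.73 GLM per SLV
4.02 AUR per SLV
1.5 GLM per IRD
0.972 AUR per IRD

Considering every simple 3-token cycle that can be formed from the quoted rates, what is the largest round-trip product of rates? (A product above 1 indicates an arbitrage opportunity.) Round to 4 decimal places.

AUR→GLM→SLV→AUR: 1.57 × 0.174 × 4.02 = 1.09818
SLV→IRD→GLM→SLV: 3.84 × 1.5 × 0.174 = 1.00224
AUR→SLV→IRD→AUR: 0.245 × 3.84 × 0.972 = 0.91446
AUR→SLV→GLM→AUR: 0.245 × 5.73 × 0.648 = 0.90969
Maximum is AUR→GLM→SLV→AUR at 1.0982; arbitrage exists.

1.0982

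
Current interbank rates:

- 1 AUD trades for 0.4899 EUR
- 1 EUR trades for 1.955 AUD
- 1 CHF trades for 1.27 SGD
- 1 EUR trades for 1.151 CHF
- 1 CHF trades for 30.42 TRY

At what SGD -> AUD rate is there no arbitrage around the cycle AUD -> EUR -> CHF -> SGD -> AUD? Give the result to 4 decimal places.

1.3964

Known legs of the cycle: 0.4899 × 1.151 × 1.27 = 0.716121123
For no arbitrage the full-cycle product must be 1, so the missing rate is 1 / 0.716121123 ≈ 1.396412.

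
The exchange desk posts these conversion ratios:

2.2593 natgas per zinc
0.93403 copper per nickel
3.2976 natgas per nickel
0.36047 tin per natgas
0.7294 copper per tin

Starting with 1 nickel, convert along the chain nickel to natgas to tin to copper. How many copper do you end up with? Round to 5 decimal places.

0.86703

1 nickel × 3.2976 = 3.2976 natgas
3.2976 natgas × 0.36047 = 1.188685872 tin
1.188685872 tin × 0.7294 = 0.8670274750368 copper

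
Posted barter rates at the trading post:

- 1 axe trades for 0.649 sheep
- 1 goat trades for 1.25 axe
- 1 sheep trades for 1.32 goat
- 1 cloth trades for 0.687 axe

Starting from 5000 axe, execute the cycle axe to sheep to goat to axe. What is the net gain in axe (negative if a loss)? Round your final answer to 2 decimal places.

5000 axe × 0.649 = 3245 sheep
3245 sheep × 1.32 = 4283.4 goat
4283.4 goat × 1.25 = 5354.25 axe
Net change: 5354.25 − 5000 = 354.25 axe

354.25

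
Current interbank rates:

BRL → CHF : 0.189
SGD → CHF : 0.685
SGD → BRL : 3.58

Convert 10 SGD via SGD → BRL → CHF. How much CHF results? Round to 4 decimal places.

10 SGD × 3.58 = 35.8 BRL
35.8 BRL × 0.189 = 6.7662 CHF

6.7662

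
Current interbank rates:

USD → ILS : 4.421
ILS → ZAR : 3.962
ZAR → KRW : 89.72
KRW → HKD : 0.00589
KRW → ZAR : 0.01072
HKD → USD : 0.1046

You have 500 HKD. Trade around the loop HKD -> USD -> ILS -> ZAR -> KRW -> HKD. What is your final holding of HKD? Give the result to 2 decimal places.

500 HKD × 0.1046 = 52.3 USD
52.3 USD × 4.421 = 231.2183 ILS
231.2183 ILS × 3.962 = 916.0869046 ZAR
916.0869046 ZAR × 89.72 = 82191.317080712 KRW
82191.317080712 KRW × 0.00589 = 484.10685760539368 HKD

484.11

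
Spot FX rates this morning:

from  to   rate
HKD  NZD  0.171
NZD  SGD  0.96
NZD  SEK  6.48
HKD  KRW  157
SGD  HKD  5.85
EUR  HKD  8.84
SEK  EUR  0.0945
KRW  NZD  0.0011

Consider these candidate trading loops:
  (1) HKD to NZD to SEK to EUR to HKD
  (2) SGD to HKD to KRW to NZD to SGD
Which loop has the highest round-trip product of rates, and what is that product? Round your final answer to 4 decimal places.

(1) 0.171 × 6.48 × 0.0945 × 8.84 = 0.92567
(2) 5.85 × 157 × 0.0011 × 0.96 = 0.96988
Highest is cycle (2) at 0.9699 (≤1, no arbitrage).

0.9699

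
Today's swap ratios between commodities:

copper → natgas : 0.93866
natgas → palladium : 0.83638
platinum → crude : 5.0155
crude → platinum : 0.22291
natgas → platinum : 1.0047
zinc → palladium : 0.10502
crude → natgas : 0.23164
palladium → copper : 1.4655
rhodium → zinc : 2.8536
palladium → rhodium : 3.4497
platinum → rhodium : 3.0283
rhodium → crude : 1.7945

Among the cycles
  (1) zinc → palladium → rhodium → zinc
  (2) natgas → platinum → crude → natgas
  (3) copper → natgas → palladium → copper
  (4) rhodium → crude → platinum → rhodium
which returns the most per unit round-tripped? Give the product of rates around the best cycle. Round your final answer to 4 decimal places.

1.2114

(1) 0.10502 × 3.4497 × 2.8536 = 1.03382
(2) 1.0047 × 5.0155 × 0.23164 = 1.16725
(3) 0.93866 × 0.83638 × 1.4655 = 1.15053
(4) 1.7945 × 0.22291 × 3.0283 = 1.21136
Highest is cycle (4) at 1.2114 (>1, arbitrage).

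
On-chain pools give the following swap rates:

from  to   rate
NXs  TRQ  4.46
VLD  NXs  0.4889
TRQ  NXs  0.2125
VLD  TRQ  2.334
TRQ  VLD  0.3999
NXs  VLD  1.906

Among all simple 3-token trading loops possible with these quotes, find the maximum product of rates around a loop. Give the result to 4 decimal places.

0.9453

TRQ→NXs→VLD→TRQ: 0.2125 × 1.906 × 2.334 = 0.94533
TRQ→VLD→NXs→TRQ: 0.3999 × 0.4889 × 4.46 = 0.87198
Maximum is TRQ→NXs→VLD→TRQ at 0.9453; no arbitrage — every cycle loses value.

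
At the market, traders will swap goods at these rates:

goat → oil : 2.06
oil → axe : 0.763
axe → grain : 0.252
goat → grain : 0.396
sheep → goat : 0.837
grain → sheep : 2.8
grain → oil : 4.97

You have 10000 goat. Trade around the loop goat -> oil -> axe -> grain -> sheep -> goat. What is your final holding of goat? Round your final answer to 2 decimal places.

9282.73

10000 goat × 2.06 = 20600 oil
20600 oil × 0.763 = 15717.8 axe
15717.8 axe × 0.252 = 3960.8856 grain
3960.8856 grain × 2.8 = 11090.47968 sheep
11090.47968 sheep × 0.837 = 9282.73149216 goat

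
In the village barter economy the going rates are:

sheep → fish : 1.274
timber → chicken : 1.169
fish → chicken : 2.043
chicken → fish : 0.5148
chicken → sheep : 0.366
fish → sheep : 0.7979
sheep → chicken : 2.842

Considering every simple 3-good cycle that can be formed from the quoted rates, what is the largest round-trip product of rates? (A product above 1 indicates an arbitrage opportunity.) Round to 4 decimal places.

chicken→fish→sheep→chicken: 0.5148 × 0.7979 × 2.842 = 1.16738
chicken→sheep→fish→chicken: 0.366 × 1.274 × 2.043 = 0.95262
Maximum is chicken→fish→sheep→chicken at 1.1674; arbitrage exists.

1.1674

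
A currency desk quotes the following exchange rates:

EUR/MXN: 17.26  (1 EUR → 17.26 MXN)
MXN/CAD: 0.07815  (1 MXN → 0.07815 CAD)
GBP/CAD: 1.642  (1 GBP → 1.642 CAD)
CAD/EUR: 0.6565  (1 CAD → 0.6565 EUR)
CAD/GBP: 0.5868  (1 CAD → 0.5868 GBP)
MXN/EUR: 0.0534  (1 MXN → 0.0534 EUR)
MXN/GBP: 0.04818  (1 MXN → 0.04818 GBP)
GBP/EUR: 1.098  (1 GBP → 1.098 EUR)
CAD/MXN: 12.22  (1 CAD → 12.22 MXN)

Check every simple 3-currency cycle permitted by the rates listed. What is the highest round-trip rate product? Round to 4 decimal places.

0.9667

GBP→CAD→MXN→GBP: 1.642 × 12.22 × 0.04818 = 0.96674
EUR→MXN→GBP→EUR: 17.26 × 0.04818 × 1.098 = 0.91308
EUR→MXN→CAD→EUR: 17.26 × 0.07815 × 0.6565 = 0.88553
Maximum is GBP→CAD→MXN→GBP at 0.9667; no arbitrage — every cycle loses value.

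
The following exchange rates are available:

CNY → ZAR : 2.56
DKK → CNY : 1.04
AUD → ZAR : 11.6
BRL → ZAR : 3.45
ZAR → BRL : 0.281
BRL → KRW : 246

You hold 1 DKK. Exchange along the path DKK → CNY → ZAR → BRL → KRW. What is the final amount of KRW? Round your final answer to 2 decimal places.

1 DKK × 1.04 = 1.04 CNY
1.04 CNY × 2.56 = 2.6624 ZAR
2.6624 ZAR × 0.281 = 0.7481344 BRL
0.7481344 BRL × 246 = 184.0410624 KRW

184.04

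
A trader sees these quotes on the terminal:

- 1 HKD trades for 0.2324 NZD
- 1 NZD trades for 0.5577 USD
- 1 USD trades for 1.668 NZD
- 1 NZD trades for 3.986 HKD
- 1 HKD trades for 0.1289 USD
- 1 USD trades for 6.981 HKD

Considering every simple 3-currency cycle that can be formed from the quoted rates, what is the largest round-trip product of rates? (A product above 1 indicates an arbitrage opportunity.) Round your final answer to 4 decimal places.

0.9048

USD→HKD→NZD→USD: 6.981 × 0.2324 × 0.5577 = 0.90480
USD→NZD→HKD→USD: 1.668 × 3.986 × 0.1289 = 0.85701
Maximum is USD→HKD→NZD→USD at 0.9048; no arbitrage — every cycle loses value.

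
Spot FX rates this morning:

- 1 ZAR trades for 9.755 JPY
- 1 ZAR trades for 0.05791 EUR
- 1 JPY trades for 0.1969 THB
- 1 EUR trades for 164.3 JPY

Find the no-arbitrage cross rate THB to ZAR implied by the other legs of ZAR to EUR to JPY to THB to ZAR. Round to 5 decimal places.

0.53378

Known legs of the cycle: 0.05791 × 164.3 × 0.1969 = 1.8734272997
For no arbitrage the full-cycle product must be 1, so the missing rate is 1 / 1.8734272997 ≈ 0.5337811.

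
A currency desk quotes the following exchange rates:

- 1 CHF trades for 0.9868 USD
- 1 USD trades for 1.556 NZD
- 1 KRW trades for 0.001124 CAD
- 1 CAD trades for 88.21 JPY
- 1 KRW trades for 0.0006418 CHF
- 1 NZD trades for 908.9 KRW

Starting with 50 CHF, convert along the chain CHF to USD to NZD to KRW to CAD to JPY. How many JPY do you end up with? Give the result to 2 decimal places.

50 CHF × 0.9868 = 49.34 USD
49.34 USD × 1.556 = 76.77304 NZD
76.77304 NZD × 908.9 = 69779.016056 KRW
69779.016056 KRW × 0.001124 = 78.431614046944 CAD
78.431614046944 CAD × 88.21 = 6918.45267508093024 JPY

6918.45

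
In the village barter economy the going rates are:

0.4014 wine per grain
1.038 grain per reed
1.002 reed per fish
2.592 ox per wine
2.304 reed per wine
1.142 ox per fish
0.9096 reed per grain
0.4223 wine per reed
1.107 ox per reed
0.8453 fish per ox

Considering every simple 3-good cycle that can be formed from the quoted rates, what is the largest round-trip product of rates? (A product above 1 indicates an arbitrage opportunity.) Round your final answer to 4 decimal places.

0.9600

reed→grain→wine→reed: 1.038 × 0.4014 × 2.304 = 0.95997
reed→ox→fish→reed: 1.107 × 0.8453 × 1.002 = 0.93762
Maximum is reed→grain→wine→reed at 0.9600; no arbitrage — every cycle loses value.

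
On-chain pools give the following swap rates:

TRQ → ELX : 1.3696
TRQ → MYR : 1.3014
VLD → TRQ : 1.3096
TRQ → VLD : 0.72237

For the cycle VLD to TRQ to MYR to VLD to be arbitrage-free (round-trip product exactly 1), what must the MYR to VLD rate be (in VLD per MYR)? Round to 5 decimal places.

0.58675

Known legs of the cycle: 1.3096 × 1.3014 = 1.70431344
For no arbitrage the full-cycle product must be 1, so the missing rate is 1 / 1.70431344 ≈ 0.5867465.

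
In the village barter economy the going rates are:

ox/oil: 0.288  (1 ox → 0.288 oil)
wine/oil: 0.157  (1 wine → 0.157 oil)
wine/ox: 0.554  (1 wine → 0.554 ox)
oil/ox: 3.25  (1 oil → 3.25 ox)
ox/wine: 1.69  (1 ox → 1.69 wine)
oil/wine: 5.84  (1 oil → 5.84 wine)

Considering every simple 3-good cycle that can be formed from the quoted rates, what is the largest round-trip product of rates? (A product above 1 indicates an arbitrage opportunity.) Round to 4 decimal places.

0.9318

ox→oil→wine→ox: 0.288 × 5.84 × 0.554 = 0.93178
ox→wine→oil→ox: 1.69 × 0.157 × 3.25 = 0.86232
Maximum is ox→oil→wine→ox at 0.9318; no arbitrage — every cycle loses value.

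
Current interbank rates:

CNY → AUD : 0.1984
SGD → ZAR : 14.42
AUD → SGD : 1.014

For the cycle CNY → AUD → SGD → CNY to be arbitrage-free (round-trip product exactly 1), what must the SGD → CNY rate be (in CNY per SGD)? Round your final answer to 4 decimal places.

4.9707

Known legs of the cycle: 0.1984 × 1.014 = 0.2011776
For no arbitrage the full-cycle product must be 1, so the missing rate is 1 / 0.2011776 ≈ 4.970732.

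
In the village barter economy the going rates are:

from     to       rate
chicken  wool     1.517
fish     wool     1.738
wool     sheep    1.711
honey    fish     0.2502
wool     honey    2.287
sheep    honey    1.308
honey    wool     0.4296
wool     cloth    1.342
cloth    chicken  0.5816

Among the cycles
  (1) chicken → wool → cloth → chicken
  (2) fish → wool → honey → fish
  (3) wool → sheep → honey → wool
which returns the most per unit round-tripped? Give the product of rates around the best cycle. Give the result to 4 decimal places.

1.1840

(1) 1.517 × 1.342 × 0.5816 = 1.18403
(2) 1.738 × 2.287 × 0.2502 = 0.99450
(3) 1.711 × 1.308 × 0.4296 = 0.96144
Highest is cycle (1) at 1.1840 (>1, arbitrage).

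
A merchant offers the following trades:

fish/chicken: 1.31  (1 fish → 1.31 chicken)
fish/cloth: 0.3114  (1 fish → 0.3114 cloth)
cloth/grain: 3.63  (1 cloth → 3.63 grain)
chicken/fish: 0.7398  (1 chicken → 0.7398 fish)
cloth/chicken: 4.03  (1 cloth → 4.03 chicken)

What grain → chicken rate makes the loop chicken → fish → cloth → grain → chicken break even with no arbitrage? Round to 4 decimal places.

Known legs of the cycle: 0.7398 × 0.3114 × 3.63 = 0.8362566036
For no arbitrage the full-cycle product must be 1, so the missing rate is 1 / 0.8362566036 ≈ 1.195805.

1.1958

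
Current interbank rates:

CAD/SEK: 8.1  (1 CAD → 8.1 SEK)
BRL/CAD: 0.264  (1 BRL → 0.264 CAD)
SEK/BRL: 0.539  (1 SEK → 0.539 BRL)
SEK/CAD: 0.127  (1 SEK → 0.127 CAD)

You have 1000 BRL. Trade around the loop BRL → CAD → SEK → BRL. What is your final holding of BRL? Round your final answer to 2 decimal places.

1000 BRL × 0.264 = 264 CAD
264 CAD × 8.1 = 2138.4 SEK
2138.4 SEK × 0.539 = 1152.5976 BRL

1152.60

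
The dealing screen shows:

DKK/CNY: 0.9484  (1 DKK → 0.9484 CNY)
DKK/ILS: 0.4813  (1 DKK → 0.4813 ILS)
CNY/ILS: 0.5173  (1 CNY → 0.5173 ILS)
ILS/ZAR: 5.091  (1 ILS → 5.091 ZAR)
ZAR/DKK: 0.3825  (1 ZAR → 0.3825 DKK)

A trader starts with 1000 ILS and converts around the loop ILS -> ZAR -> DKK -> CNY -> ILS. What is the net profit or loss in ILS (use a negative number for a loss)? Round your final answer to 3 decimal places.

1000 ILS × 5.091 = 5091 ZAR
5091 ZAR × 0.3825 = 1947.3075 DKK
1947.3075 DKK × 0.9484 = 1846.826433 CNY
1846.826433 CNY × 0.5173 = 955.3633137909 ILS
Net change: 955.3633137909 − 1000 = -44.6366862091 ILS

-44.637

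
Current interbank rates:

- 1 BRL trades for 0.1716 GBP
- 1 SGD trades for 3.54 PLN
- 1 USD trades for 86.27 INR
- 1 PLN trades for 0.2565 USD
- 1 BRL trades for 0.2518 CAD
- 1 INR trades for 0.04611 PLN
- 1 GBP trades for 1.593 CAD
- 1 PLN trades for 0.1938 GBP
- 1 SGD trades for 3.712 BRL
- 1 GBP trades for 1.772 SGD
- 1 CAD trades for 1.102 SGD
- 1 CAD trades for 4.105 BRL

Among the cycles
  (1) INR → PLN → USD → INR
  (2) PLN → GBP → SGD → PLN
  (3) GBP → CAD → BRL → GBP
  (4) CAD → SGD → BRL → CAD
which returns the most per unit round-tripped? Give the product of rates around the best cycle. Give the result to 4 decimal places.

(1) 0.04611 × 0.2565 × 86.27 = 1.02033
(2) 0.1938 × 1.772 × 3.54 = 1.21568
(3) 1.593 × 4.105 × 0.1716 = 1.12214
(4) 1.102 × 3.712 × 0.2518 = 1.03002
Highest is cycle (2) at 1.2157 (>1, arbitrage).

1.2157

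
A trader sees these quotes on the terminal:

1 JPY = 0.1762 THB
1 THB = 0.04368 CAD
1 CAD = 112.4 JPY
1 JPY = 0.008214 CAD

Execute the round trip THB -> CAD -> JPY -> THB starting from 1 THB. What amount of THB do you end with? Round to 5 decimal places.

1 THB × 0.04368 = 0.04368 CAD
0.04368 CAD × 112.4 = 4.909632 JPY
4.909632 JPY × 0.1762 = 0.8650771584 THB

0.86508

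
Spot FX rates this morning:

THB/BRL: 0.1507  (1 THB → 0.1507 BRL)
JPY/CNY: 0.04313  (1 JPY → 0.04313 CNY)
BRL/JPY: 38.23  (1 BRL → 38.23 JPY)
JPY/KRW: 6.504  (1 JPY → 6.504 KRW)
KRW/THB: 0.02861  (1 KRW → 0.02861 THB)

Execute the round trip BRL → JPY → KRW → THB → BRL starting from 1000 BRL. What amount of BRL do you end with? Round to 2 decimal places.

1072.05

1000 BRL × 38.23 = 38230 JPY
38230 JPY × 6.504 = 248647.92 KRW
248647.92 KRW × 0.02861 = 7113.8169912 THB
7113.8169912 THB × 0.1507 = 1072.05222057384 BRL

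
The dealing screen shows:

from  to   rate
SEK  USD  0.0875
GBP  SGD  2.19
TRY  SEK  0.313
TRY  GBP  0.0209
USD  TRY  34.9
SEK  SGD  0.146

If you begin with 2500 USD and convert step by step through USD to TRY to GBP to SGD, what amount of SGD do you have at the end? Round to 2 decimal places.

2500 USD × 34.9 = 87250 TRY
87250 TRY × 0.0209 = 1823.525 GBP
1823.525 GBP × 2.19 = 3993.51975 SGD

3993.52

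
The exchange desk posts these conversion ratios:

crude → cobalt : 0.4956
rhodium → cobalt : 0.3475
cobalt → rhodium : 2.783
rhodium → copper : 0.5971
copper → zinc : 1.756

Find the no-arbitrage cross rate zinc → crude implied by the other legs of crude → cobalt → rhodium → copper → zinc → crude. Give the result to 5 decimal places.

0.69149

Known legs of the cycle: 0.4956 × 2.783 × 0.5971 × 1.756 = 1.44615914013648
For no arbitrage the full-cycle product must be 1, so the missing rate is 1 / 1.44615914013648 ≈ 0.6914868.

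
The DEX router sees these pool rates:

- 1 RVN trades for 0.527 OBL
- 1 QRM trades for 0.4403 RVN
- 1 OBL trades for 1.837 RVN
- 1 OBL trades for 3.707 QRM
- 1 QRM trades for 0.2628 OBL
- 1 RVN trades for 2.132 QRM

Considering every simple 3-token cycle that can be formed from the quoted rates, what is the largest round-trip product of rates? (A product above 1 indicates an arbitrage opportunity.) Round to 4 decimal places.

1.0293

QRM→OBL→RVN→QRM: 0.2628 × 1.837 × 2.132 = 1.02925
QRM→RVN→OBL→QRM: 0.4403 × 0.527 × 3.707 = 0.86017
Maximum is QRM→OBL→RVN→QRM at 1.0293; arbitrage exists.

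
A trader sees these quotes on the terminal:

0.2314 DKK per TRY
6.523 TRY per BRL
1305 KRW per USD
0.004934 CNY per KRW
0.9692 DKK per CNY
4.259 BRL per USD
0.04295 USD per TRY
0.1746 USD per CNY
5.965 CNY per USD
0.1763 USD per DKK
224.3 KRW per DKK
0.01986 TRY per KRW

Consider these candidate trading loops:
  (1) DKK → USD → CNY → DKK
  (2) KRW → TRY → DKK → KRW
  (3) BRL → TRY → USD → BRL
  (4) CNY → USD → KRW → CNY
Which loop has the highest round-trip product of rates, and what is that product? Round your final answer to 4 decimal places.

(1) 0.1763 × 5.965 × 0.9692 = 1.01924
(2) 0.01986 × 0.2314 × 224.3 = 1.03079
(3) 6.523 × 0.04295 × 4.259 = 1.19321
(4) 0.1746 × 1305 × 0.004934 = 1.12423
Highest is cycle (3) at 1.1932 (>1, arbitrage).

1.1932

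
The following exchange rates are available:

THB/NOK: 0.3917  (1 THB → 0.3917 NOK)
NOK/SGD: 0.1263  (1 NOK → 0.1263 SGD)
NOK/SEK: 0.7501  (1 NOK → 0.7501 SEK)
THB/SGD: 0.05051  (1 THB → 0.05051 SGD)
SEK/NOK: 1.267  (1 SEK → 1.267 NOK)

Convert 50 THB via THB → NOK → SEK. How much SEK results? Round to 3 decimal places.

50 THB × 0.3917 = 19.585 NOK
19.585 NOK × 0.7501 = 14.6907085 SEK

14.691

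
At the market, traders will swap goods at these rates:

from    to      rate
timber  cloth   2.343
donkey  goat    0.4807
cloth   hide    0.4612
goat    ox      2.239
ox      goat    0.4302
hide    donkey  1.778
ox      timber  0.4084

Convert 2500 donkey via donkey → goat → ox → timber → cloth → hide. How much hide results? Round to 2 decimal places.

2500 donkey × 0.4807 = 1201.75 goat
1201.75 goat × 2.239 = 2690.71825 ox
2690.71825 ox × 0.4084 = 1098.8893333 timber
1098.8893333 timber × 2.343 = 2574.6977079219 cloth
2574.6977079219 cloth × 0.4612 = 1187.45058289358028 hide

1187.45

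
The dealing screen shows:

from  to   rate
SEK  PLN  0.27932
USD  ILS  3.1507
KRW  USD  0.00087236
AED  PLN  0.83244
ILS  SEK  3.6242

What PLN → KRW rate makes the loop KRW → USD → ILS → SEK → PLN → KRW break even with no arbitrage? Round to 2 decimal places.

Known legs of the cycle: 0.00087236 × 3.1507 × 3.6242 × 0.27932 = 0.002782383480419062688
For no arbitrage the full-cycle product must be 1, so the missing rate is 1 / 0.002782383480419062688 ≈ 359.4041.

359.40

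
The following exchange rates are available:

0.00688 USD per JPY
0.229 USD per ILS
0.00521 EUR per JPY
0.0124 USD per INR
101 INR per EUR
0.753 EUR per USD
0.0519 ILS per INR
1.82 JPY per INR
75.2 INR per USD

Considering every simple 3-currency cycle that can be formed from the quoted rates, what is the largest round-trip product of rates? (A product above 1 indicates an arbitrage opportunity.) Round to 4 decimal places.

0.9577

JPY→EUR→INR→JPY: 0.00521 × 101 × 1.82 = 0.95770
USD→EUR→INR→USD: 0.753 × 101 × 0.0124 = 0.94306
JPY→USD→INR→JPY: 0.00688 × 75.2 × 1.82 = 0.94162
USD→INR→ILS→USD: 75.2 × 0.0519 × 0.229 = 0.89376
Maximum is JPY→EUR→INR→JPY at 0.9577; no arbitrage — every cycle loses value.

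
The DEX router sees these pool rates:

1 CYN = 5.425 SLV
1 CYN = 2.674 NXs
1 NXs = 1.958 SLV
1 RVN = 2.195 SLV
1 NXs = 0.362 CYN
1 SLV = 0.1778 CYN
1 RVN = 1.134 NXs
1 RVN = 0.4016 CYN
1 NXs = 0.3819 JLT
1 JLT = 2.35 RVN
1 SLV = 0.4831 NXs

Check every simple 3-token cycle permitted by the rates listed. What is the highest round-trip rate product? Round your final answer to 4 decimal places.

JLT→RVN→NXs→JLT: 2.35 × 1.134 × 0.3819 = 1.01773
CYN→SLV→NXs→CYN: 5.425 × 0.4831 × 0.362 = 0.94874
CYN→NXs→SLV→CYN: 2.674 × 1.958 × 0.1778 = 0.93091
Maximum is JLT→RVN→NXs→JLT at 1.0177; arbitrage exists.

1.0177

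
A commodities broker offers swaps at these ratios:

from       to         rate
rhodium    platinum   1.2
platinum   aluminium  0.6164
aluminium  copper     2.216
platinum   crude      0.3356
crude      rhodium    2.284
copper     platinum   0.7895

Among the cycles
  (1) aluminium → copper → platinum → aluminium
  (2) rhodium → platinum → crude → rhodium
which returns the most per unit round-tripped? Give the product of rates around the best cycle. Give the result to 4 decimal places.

1.0784

(1) 2.216 × 0.7895 × 0.6164 = 1.07841
(2) 1.2 × 0.3356 × 2.284 = 0.91981
Highest is cycle (1) at 1.0784 (>1, arbitrage).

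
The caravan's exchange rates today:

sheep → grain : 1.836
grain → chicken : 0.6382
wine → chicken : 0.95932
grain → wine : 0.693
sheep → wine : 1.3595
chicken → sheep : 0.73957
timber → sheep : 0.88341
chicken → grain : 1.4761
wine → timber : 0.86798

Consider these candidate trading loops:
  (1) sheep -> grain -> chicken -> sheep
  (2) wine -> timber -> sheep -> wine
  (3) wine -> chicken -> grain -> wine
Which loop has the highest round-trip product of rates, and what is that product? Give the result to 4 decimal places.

1.0424

(1) 1.836 × 0.6382 × 0.73957 = 0.86658
(2) 0.86798 × 0.88341 × 1.3595 = 1.04244
(3) 0.95932 × 1.4761 × 0.693 = 0.98132
Highest is cycle (2) at 1.0424 (>1, arbitrage).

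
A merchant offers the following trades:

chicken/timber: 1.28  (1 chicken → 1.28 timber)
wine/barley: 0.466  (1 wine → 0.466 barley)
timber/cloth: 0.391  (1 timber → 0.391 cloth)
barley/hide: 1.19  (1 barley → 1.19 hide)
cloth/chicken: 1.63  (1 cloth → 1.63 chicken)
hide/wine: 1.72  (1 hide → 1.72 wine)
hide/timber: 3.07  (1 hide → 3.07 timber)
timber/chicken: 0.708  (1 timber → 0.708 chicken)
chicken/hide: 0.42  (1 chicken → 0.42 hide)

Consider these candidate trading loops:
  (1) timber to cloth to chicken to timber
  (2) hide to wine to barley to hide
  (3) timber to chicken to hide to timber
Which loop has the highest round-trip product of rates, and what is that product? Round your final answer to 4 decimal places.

(1) 0.391 × 1.63 × 1.28 = 0.81578
(2) 1.72 × 0.466 × 1.19 = 0.95381
(3) 0.708 × 0.42 × 3.07 = 0.91290
Highest is cycle (2) at 0.9538 (≤1, no arbitrage).

0.9538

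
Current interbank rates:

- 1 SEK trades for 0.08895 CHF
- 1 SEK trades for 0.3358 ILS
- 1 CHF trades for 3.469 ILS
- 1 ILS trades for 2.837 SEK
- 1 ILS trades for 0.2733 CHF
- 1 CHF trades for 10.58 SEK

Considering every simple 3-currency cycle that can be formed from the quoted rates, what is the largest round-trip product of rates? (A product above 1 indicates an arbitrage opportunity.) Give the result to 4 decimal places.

ILS→CHF→SEK→ILS: 0.2733 × 10.58 × 0.3358 = 0.97097
ILS→SEK→CHF→ILS: 2.837 × 0.08895 × 3.469 = 0.87541
Maximum is ILS→CHF→SEK→ILS at 0.9710; no arbitrage — every cycle loses value.

0.9710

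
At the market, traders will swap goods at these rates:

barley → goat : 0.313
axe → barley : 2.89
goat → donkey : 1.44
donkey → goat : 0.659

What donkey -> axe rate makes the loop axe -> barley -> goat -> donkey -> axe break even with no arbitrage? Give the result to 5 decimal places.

0.76771

Known legs of the cycle: 2.89 × 0.313 × 1.44 = 1.3025808
For no arbitrage the full-cycle product must be 1, so the missing rate is 1 / 1.3025808 ≈ 0.7677067.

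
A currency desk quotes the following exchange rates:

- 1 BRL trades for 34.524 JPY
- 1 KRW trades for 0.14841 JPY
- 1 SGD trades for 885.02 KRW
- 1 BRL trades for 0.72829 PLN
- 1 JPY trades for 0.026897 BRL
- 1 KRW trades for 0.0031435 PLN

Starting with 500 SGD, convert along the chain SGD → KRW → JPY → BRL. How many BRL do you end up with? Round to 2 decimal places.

500 SGD × 885.02 = 442510 KRW
442510 KRW × 0.14841 = 65672.9091 JPY
65672.9091 JPY × 0.026897 = 1766.4042360627 BRL

1766.40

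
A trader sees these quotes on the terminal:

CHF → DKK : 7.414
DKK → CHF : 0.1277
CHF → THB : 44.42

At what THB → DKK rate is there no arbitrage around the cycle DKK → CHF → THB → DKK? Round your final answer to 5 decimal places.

0.17629

Known legs of the cycle: 0.1277 × 44.42 = 5.672434
For no arbitrage the full-cycle product must be 1, so the missing rate is 1 / 5.672434 ≈ 0.1762912.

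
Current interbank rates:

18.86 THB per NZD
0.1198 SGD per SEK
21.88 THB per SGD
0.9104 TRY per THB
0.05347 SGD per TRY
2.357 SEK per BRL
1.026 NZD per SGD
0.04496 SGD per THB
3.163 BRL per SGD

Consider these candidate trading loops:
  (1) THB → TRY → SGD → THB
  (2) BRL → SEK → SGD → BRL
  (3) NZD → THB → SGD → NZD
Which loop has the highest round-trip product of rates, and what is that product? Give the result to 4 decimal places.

1.0651

(1) 0.9104 × 0.05347 × 21.88 = 1.06510
(2) 2.357 × 0.1198 × 3.163 = 0.89313
(3) 18.86 × 0.04496 × 1.026 = 0.86999
Highest is cycle (1) at 1.0651 (>1, arbitrage).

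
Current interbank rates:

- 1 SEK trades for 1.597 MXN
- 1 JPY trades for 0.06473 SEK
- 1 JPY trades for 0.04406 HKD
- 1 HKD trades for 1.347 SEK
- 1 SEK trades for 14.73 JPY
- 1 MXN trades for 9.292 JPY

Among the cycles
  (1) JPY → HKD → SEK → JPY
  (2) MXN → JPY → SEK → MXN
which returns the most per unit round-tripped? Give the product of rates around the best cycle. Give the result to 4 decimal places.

0.9605

(1) 0.04406 × 1.347 × 14.73 = 0.87421
(2) 9.292 × 0.06473 × 1.597 = 0.96055
Highest is cycle (2) at 0.9605 (≤1, no arbitrage).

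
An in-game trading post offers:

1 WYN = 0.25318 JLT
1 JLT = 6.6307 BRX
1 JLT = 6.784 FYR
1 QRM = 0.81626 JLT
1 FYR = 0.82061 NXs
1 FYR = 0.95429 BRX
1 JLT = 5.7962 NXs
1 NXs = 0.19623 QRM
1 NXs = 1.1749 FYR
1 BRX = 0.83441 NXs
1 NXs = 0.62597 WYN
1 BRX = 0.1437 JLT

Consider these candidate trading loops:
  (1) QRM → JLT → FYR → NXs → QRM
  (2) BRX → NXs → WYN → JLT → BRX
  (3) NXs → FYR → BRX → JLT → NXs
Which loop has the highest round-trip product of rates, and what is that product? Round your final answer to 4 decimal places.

(1) 0.81626 × 6.784 × 0.82061 × 0.19623 = 0.89170
(2) 0.83441 × 0.62597 × 0.25318 × 6.6307 = 0.87684
(3) 1.1749 × 0.95429 × 0.1437 × 5.7962 = 0.93386
Highest is cycle (3) at 0.9339 (≤1, no arbitrage).

0.9339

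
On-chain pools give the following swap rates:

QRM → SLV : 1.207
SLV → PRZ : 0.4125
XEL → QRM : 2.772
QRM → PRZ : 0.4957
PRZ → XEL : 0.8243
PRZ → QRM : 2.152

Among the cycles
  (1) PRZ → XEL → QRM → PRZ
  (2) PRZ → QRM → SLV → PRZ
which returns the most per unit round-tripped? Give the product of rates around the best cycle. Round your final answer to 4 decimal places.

(1) 0.8243 × 2.772 × 0.4957 = 1.13265
(2) 2.152 × 1.207 × 0.4125 = 1.07145
Highest is cycle (1) at 1.1327 (>1, arbitrage).

1.1327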